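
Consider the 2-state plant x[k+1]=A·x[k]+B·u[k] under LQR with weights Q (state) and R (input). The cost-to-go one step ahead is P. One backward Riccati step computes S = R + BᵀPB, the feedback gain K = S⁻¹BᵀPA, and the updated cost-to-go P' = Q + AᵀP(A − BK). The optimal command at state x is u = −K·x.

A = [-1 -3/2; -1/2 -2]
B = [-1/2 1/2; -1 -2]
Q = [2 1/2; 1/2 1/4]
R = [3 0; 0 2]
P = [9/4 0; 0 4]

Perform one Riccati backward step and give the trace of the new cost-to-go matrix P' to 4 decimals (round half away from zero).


BᵀP = [-1.1250 -4.0000; 1.1250 -8.0000]
S = R + BᵀPB = [3 0; 0 2] + [4.5625 7.4375; 7.4375 16.5625] = [7.5625 7.4375; 7.4375 18.5625]
BᵀPA = [3.1250 9.6875; 2.8750 14.3125]
K = S⁻¹·BᵀPA = [0.4306 0.8626; -0.0176 0.4254]
A−BK = [-0.7759 -1.2814; -0.1047 -0.2866]
AᵀP(A−BK) = [1.9552 3.4563; 3.4563 6.6172]
P' = Q + AᵀP(A−BK) = [3.9552 3.9563; 3.9563 6.8672]
tr(P') = 10.8224

10.8224


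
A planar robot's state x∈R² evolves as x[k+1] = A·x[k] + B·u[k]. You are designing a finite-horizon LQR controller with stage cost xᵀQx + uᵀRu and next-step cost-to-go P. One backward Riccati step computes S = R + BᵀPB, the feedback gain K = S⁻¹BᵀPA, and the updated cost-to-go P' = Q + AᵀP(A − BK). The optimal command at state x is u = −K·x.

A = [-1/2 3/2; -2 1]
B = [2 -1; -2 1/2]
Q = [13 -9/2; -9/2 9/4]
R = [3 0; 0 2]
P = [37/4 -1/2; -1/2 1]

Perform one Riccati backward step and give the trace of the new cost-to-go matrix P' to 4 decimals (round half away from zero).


BᵀP = [19.5000 -3.0000; -9.5000 1.0000]
S = R + BᵀPB = [3 0; 0 2] + [45.0000 -21.0000; -21.0000 10.0000] = [48.0000 -21.0000; -21.0000 12.0000]
BᵀPA = [-3.7500 26.2500; 2.7500 -13.2500]
K = S⁻¹·BᵀPA = [0.0944 0.2722; 0.3944 -0.6278]
A−BK = [-0.2944 0.3278; -2.0083 1.8583]
AᵀP(A−BK) = [4.5819 -4.4403; -4.4403 4.8486]
P' = Q + AᵀP(A−BK) = [17.5819 -8.9403; -8.9403 7.0986]
tr(P') = 24.6806

24.6806


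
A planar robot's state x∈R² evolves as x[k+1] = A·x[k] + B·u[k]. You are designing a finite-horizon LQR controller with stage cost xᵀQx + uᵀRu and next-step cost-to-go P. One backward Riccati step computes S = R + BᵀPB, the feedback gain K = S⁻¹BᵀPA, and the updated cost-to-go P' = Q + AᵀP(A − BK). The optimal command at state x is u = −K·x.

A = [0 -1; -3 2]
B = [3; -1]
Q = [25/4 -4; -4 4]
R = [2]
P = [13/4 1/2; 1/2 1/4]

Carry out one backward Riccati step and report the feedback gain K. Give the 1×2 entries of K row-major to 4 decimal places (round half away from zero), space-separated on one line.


BᵀP = [9.2500 1.2500]
S = R + BᵀPB = [2] + [26.5000] = [28.5000]
BᵀPA = [-3.7500 -6.7500]
K = S⁻¹·BᵀPA = [-0.1316 -0.2368]
A−BK = [0.3947 -0.2895; -3.1316 1.7632]
AᵀP(A−BK) = [1.7566 -0.8882; -0.8882 0.6513]
P' = Q + AᵀP(A−BK) = [8.0066 -4.8882; -4.8882 4.6513]
tr(P') = 12.6579

-0.1316 -0.2368


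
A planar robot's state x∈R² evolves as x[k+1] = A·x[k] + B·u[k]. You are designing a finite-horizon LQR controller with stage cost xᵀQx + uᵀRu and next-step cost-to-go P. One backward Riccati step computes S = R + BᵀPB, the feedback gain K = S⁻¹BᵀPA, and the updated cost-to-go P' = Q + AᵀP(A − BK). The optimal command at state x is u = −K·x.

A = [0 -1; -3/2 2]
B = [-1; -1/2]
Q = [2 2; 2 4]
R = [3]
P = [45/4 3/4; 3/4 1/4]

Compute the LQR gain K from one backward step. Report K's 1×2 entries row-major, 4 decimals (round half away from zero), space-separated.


BᵀP = [-11.6250 -0.8750]
S = R + BᵀPB = [3] + [12.0625] = [15.0625]
BᵀPA = [1.3125 9.8750]
K = S⁻¹·BᵀPA = [0.0871 0.6556]
A−BK = [0.0871 -0.3444; -1.4564 2.3278]
AᵀP(A−BK) = [0.4481 -0.4855; -0.4855 2.7759]
P' = Q + AᵀP(A−BK) = [2.4481 1.5145; 1.5145 6.7759]
tr(P') = 9.2241

0.0871 0.6556


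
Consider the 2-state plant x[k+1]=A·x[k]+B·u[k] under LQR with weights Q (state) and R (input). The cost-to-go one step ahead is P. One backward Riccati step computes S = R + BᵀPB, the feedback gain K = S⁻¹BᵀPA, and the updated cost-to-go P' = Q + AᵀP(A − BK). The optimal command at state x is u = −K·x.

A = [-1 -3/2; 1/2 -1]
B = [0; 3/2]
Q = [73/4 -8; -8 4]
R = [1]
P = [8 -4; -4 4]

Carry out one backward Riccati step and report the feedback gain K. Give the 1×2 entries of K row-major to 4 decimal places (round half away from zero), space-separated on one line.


0.9000 0.3000

BᵀP = [-6.0000 6.0000]
S = R + BᵀPB = [1] + [9.0000] = [10.0000]
BᵀPA = [9.0000 3.0000]
K = S⁻¹·BᵀPA = [0.9000 0.3000]
A−BK = [-1.0000 -1.5000; -0.8500 -1.4500]
AᵀP(A−BK) = [4.9000 6.3000; 6.3000 9.1000]
P' = Q + AᵀP(A−BK) = [23.1500 -1.7000; -1.7000 13.1000]
tr(P') = 36.2500


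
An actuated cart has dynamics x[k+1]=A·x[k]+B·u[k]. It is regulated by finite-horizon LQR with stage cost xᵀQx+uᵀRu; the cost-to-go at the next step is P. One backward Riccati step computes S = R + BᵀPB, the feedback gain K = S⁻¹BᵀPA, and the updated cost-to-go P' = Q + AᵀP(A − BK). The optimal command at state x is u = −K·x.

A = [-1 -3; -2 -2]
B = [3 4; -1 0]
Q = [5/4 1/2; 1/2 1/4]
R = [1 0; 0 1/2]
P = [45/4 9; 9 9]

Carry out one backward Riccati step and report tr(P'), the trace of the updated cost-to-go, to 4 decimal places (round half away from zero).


9.1461

BᵀP = [24.7500 18.0000; 45.0000 36.0000]
S = R + BᵀPB = [1 0; 0 1/2] + [56.2500 99.0000; 99.0000 180.0000] = [57.2500 99.0000; 99.0000 180.5000]
BᵀPA = [-60.7500 -110.2500; -117.0000 -207.0000]
K = S⁻¹·BᵀPA = [1.1596 1.1131; -1.2842 -1.7573]
A−BK = [0.6581 0.6900; -0.8404 -0.8869]
AᵀP(A−BK) = [3.4429 3.7639; 3.7639 4.2032]
P' = Q + AᵀP(A−BK) = [4.6929 4.2639; 4.2639 4.4532]
tr(P') = 9.1461


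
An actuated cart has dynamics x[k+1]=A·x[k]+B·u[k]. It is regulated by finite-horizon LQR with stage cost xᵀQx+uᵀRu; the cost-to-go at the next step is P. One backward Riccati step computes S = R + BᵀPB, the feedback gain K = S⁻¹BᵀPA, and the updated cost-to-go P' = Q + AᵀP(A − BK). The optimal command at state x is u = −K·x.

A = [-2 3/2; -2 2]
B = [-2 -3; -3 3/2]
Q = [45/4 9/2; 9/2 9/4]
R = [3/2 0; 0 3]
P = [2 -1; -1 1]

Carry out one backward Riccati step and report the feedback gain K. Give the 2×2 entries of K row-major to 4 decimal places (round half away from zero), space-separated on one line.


BᵀP = [-1.0000 -1.0000; -7.5000 4.5000]
S = R + BᵀPB = [3/2 0; 0 3] + [5.0000 1.5000; 1.5000 29.2500] = [6.5000 1.5000; 1.5000 32.2500]
BᵀPA = [4.0000 -3.5000; 6.0000 -2.2500]
K = S⁻¹·BᵀPA = [0.5787 -0.5280; 0.1591 -0.0452]
A−BK = [-0.3653 0.3083; -0.5027 0.4837]
AᵀP(A−BK) = [0.7306 -0.6166; -0.6166 0.5502]
P' = Q + AᵀP(A−BK) = [11.9806 3.8834; 3.8834 2.8002]
tr(P') = 14.7807

0.5787 -0.5280 0.1591 -0.0452


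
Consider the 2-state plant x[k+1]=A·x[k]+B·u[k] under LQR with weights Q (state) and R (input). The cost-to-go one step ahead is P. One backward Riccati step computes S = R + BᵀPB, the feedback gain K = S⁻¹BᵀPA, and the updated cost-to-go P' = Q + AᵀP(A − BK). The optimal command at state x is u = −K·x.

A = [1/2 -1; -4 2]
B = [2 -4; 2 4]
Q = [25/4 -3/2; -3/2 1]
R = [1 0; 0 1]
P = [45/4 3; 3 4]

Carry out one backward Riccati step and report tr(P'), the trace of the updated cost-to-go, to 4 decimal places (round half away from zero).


8.5107

BᵀP = [28.5000 14.0000; -33.0000 4.0000]
S = R + BᵀPB = [1 0; 0 1] + [85.0000 -58.0000; -58.0000 148.0000] = [86.0000 -58.0000; -58.0000 149.0000]
BᵀPA = [-41.7500 -0.5000; -32.5000 41.0000]
K = S⁻¹·BᵀPA = [-0.8578 0.2438; -0.5520 0.3701]
A−BK = [0.0075 -0.0073; -0.0765 0.0323]
AᵀP(A−BK) = [1.0610 -0.4214; -0.4214 0.1997]
P' = Q + AᵀP(A−BK) = [7.3110 -1.9214; -1.9214 1.1997]
tr(P') = 8.5107


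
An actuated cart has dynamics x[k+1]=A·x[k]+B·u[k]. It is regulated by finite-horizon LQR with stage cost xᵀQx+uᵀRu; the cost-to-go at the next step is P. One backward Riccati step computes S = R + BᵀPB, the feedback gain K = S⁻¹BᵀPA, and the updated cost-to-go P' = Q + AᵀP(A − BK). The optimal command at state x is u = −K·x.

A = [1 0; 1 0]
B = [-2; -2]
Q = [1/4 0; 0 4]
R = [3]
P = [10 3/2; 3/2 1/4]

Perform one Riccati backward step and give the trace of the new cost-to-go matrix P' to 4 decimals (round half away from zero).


BᵀP = [-23.0000 -3.5000]
S = R + BᵀPB = [3] + [53.0000] = [56.0000]
BᵀPA = [-26.5000 0.0000]
K = S⁻¹·BᵀPA = [-0.4732 0.0000]
A−BK = [0.0536 0.0000; 0.0536 0.0000]
AᵀP(A−BK) = [0.7098 0.0000; 0.0000 0.0000]
P' = Q + AᵀP(A−BK) = [0.9598 0.0000; 0.0000 4.0000]
tr(P') = 4.9598

4.9598


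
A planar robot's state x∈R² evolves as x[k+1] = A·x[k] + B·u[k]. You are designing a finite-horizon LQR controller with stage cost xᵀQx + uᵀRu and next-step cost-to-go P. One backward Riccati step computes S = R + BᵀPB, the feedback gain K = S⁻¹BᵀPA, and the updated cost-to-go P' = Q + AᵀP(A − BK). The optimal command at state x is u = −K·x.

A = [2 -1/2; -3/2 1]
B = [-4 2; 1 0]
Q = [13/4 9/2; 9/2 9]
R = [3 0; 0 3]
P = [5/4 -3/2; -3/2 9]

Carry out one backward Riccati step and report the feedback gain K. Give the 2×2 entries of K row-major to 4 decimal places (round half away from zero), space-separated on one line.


-0.8770 0.4959 -0.2377 0.2746

BᵀP = [-6.5000 15.0000; 2.5000 -3.0000]
S = R + BᵀPB = [3 0; 0 3] + [41.0000 -13.0000; -13.0000 5.0000] = [44.0000 -13.0000; -13.0000 8.0000]
BᵀPA = [-35.5000 18.2500; 9.5000 -4.2500]
K = S⁻¹·BᵀPA = [-0.8770 0.4959; -0.2377 0.2746]
A−BK = [-1.0328 0.9344; -0.6230 0.5041]
AᵀP(A−BK) = [5.3730 -3.8791; -3.8791 2.9293]
P' = Q + AᵀP(A−BK) = [8.6230 0.6209; 0.6209 11.9293]
tr(P') = 20.5523


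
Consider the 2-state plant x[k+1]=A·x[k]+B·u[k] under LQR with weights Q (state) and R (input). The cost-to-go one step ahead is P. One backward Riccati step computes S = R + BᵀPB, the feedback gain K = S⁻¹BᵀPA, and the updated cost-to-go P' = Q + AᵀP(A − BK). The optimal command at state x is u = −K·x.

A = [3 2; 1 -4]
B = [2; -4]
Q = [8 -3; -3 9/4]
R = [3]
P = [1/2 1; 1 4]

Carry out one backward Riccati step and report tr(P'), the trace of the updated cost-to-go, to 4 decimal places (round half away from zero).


17.5991

BᵀP = [-3.0000 -14.0000]
S = R + BᵀPB = [3] + [50.0000] = [53.0000]
BᵀPA = [-23.0000 50.0000]
K = S⁻¹·BᵀPA = [-0.4340 0.9434]
A−BK = [3.8679 0.1132; -0.7358 -0.2264]
AᵀP(A−BK) = [4.5189 -1.3019; -1.3019 2.8302]
P' = Q + AᵀP(A−BK) = [12.5189 -4.3019; -4.3019 5.0802]
tr(P') = 17.5991


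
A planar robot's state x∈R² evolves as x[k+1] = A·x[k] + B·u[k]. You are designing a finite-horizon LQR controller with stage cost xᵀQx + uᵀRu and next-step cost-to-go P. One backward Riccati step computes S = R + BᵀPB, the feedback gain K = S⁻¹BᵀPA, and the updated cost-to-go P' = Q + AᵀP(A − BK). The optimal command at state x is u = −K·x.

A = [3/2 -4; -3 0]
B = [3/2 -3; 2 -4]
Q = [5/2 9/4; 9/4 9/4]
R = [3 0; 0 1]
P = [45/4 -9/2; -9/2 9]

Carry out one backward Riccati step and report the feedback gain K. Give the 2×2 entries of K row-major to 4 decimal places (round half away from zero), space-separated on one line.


-0.0489 -0.0701 0.2931 0.4209

BᵀP = [7.8750 11.2500; -15.7500 -22.5000]
S = R + BᵀPB = [3 0; 0 1] + [34.3125 -68.6250; -68.6250 137.2500] = [37.3125 -68.6250; -68.6250 138.2500]
BᵀPA = [-21.9375 -31.5000; 43.8750 63.0000]
K = S⁻¹·BᵀPA = [-0.0489 -0.0701; 0.2931 0.4209]
A−BK = [2.4526 -2.6322; -1.7299 1.8238]
AᵀP(A−BK) = [132.8806 -141.5048; -141.5048 151.2752]
P' = Q + AᵀP(A−BK) = [135.3806 -139.2548; -139.2548 153.5252]
tr(P') = 288.9057


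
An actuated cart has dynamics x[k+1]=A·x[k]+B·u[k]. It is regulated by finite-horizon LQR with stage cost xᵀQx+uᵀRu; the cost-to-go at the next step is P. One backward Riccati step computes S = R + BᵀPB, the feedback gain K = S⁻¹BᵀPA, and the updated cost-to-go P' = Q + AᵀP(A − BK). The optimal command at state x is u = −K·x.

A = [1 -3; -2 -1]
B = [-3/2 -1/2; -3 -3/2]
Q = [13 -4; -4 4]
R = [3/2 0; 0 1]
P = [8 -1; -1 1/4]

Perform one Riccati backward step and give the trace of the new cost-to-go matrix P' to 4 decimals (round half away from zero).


BᵀP = [-9.0000 0.7500; -2.5000 0.1250]
S = R + BᵀPB = [3/2 0; 0 1] + [11.2500 3.3750; 3.3750 1.0625] = [12.7500 3.3750; 3.3750 2.0625]
BᵀPA = [-10.5000 26.2500; -2.7500 7.3750]
K = S⁻¹·BᵀPA = [-0.8302 1.9623; 0.0252 0.3648]
A−BK = [-0.2327 0.1258; -4.4528 5.4340]
AᵀP(A−BK) = [4.3522 -6.8931; -6.8931 12.0503]
P' = Q + AᵀP(A−BK) = [17.3522 -10.8931; -10.8931 16.0503]
tr(P') = 33.4025

33.4025


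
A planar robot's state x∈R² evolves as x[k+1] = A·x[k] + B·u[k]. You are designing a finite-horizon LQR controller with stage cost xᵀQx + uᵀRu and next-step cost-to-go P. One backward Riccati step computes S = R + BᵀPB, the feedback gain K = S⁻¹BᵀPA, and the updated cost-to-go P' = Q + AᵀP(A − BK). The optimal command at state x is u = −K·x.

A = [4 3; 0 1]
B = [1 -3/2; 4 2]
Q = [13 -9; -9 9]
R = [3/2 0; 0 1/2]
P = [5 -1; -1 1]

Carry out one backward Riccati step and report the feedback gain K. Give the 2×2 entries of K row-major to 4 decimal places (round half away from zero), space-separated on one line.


0.8742 0.8234 -1.9280 -1.3198

BᵀP = [1.0000 3.0000; -9.5000 3.5000]
S = R + BᵀPB = [3/2 0; 0 1/2] + [13.0000 4.5000; 4.5000 21.2500] = [14.5000 4.5000; 4.5000 21.7500]
BᵀPA = [4.0000 6.0000; -38.0000 -25.0000]
K = S⁻¹·BᵀPA = [0.8742 0.8234; -1.9280 -1.3198]
A−BK = [0.2338 0.1970; 0.3592 0.3460]
AᵀP(A−BK) = [3.2393 2.5548; 2.5548 2.0652]
P' = Q + AᵀP(A−BK) = [16.2393 -6.4452; -6.4452 11.0652]
tr(P') = 27.3045


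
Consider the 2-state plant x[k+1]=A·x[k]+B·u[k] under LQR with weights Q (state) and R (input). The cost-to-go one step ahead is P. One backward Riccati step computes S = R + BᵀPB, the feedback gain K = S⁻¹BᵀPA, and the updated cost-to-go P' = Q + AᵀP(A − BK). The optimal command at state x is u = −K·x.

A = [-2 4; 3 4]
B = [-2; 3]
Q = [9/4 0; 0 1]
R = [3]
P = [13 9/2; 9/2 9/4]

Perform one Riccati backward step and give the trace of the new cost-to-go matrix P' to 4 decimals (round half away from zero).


230.0147

BᵀP = [-12.5000 -2.2500]
S = R + BᵀPB = [3] + [18.2500] = [21.2500]
BᵀPA = [18.2500 -59.0000]
K = S⁻¹·BᵀPA = [0.8588 -2.7765]
A−BK = [-0.2824 -1.5529; 0.4235 12.3294]
AᵀP(A−BK) = [2.5765 -8.3294; -8.3294 224.1882]
P' = Q + AᵀP(A−BK) = [4.8265 -8.3294; -8.3294 225.1882]
tr(P') = 230.0147


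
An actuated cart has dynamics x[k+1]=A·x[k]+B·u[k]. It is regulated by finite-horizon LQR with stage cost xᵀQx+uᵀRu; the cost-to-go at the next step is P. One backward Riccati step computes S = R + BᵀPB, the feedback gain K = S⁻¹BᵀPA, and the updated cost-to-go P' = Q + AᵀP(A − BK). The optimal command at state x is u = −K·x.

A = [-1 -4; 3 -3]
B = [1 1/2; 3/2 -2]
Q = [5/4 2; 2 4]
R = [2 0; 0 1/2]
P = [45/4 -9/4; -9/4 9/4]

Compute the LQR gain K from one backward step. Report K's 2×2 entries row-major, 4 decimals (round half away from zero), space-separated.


BᵀP = [7.8750 1.1250; 10.1250 -5.6250]
S = R + BᵀPB = [2 0; 0 1/2] + [9.5625 1.6875; 1.6875 16.3125] = [11.5625 1.6875; 1.6875 16.8125]
BᵀPA = [-4.5000 -34.8750; -27.0000 -23.6250]
K = S⁻¹·BᵀPA = [-0.1571 -2.8529; -1.5902 -1.1189]
A−BK = [-0.0478 -0.5876; 0.0553 -0.9583]
AᵀP(A−BK) = [1.3582 1.9529; 1.9529 20.3214]
P' = Q + AᵀP(A−BK) = [2.6082 3.9529; 3.9529 24.3214]
tr(P') = 26.9296

-0.1571 -2.8529 -1.5902 -1.1189


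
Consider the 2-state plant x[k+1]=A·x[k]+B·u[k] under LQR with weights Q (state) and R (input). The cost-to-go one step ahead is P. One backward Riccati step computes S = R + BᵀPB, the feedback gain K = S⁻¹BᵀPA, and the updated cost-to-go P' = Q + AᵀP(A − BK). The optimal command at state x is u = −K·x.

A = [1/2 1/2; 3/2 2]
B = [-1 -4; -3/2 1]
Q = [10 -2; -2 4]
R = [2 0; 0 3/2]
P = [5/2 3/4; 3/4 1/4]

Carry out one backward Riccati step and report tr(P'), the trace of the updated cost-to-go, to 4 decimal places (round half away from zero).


14.3735

BᵀP = [-3.6250 -1.1250; -9.2500 -2.7500]
S = R + BᵀPB = [2 0; 0 3/2] + [5.3125 13.3750; 13.3750 34.2500] = [7.3125 13.3750; 13.3750 35.7500]
BᵀPA = [-3.5000 -4.0625; -8.7500 -10.1250]
K = S⁻¹·BᵀPA = [-0.0981 -0.1189; -0.2081 -0.2387]
A−BK = [-0.4303 -0.5738; 1.5610 2.0604]
AᵀP(A−BK) = [0.1487 0.1824; 0.1824 0.2248]
P' = Q + AᵀP(A−BK) = [10.1487 -1.8176; -1.8176 4.2248]
tr(P') = 14.3735


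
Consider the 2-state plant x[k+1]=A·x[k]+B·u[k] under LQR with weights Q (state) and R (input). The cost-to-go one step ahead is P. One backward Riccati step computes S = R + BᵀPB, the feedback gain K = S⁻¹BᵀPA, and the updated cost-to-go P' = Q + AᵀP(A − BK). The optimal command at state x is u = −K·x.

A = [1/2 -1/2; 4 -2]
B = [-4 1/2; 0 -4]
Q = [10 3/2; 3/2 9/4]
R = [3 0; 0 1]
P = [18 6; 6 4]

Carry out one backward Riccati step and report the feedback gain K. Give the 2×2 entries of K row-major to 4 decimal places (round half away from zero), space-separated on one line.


BᵀP = [-72.0000 -24.0000; -15.0000 -13.0000]
S = R + BᵀPB = [3 0; 0 1] + [288.0000 60.0000; 60.0000 44.5000] = [291.0000 60.0000; 60.0000 45.5000]
BᵀPA = [-132.0000 84.0000; -59.5000 33.5000]
K = S⁻¹·BᵀPA = [-0.2527 0.1880; -0.9745 0.4884]
A−BK = [-0.0235 0.0076; 0.1021 -0.0464]
AᵀP(A−BK) = [1.1640 -0.6294; -0.6294 0.3499]
P' = Q + AᵀP(A−BK) = [11.1640 0.8706; 0.8706 2.5999]
tr(P') = 13.7639

-0.2527 0.1880 -0.9745 0.4884


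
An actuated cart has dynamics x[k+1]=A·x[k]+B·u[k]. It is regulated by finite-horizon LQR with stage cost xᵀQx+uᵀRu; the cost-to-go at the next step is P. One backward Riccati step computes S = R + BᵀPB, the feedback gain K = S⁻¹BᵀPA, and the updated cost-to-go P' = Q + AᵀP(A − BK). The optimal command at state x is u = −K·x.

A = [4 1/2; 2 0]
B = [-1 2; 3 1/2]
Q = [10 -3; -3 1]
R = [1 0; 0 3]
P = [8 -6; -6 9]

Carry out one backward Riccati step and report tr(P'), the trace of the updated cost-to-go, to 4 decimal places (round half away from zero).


22.3297

BᵀP = [-26.0000 33.0000; 13.0000 -7.5000]
S = R + BᵀPB = [1 0; 0 3] + [125.0000 -35.5000; -35.5000 22.2500] = [126.0000 -35.5000; -35.5000 25.2500]
BᵀPA = [-38.0000 -13.0000; 37.0000 6.5000]
K = S⁻¹·BᵀPA = [0.1843 -0.0507; 1.7244 0.1861]
A−BK = [0.7355 0.0771; 0.5850 0.0592]
AᵀP(A−BK) = [11.1990 1.1867; 1.1867 0.1308]
P' = Q + AᵀP(A−BK) = [21.1990 -1.8133; -1.8133 1.1308]
tr(P') = 22.3297


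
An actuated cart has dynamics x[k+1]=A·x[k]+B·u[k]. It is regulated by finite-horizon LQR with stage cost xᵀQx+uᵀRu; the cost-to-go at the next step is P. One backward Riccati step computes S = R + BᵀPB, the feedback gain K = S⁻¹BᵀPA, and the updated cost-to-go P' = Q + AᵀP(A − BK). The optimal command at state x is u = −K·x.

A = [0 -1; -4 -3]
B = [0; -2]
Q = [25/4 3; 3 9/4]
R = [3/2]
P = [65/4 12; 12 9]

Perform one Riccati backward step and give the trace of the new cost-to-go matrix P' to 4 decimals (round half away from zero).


21.2700

BᵀP = [-24.0000 -18.0000]
S = R + BᵀPB = [3/2] + [36.0000] = [37.5000]
BᵀPA = [72.0000 78.0000]
K = S⁻¹·BᵀPA = [1.9200 2.0800]
A−BK = [0.0000 -1.0000; -0.1600 1.1600]
AᵀP(A−BK) = [5.7600 6.2400; 6.2400 7.0100]
P' = Q + AᵀP(A−BK) = [12.0100 9.2400; 9.2400 9.2600]
tr(P') = 21.2700


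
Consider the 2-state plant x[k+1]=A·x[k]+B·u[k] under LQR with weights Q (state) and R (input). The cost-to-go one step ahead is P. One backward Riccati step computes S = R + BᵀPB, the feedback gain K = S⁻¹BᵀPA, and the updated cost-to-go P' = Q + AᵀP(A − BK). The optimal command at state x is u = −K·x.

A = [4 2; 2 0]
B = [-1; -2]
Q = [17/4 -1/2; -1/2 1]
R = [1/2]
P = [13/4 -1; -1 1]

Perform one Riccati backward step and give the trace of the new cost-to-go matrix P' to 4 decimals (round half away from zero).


BᵀP = [-1.2500 -1.0000]
S = R + BᵀPB = [1/2] + [3.2500] = [3.7500]
BᵀPA = [-7.0000 -2.5000]
K = S⁻¹·BᵀPA = [-1.8667 -0.6667]
A−BK = [2.1333 1.3333; -1.7333 -1.3333]
AᵀP(A−BK) = [26.9333 17.3333; 17.3333 11.3333]
P' = Q + AᵀP(A−BK) = [31.1833 16.8333; 16.8333 12.3333]
tr(P') = 43.5167

43.5167


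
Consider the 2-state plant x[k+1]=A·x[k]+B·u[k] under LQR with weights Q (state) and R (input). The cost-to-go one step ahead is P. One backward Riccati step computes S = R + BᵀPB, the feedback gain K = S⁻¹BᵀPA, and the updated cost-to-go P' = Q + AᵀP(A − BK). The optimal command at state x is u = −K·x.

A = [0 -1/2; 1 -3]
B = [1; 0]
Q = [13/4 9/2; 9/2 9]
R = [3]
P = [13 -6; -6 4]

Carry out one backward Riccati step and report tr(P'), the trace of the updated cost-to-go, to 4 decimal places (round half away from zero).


26.9844

BᵀP = [13.0000 -6.0000]
S = R + BᵀPB = [3] + [13.0000] = [16.0000]
BᵀPA = [-6.0000 11.5000]
K = S⁻¹·BᵀPA = [-0.3750 0.7188]
A−BK = [0.3750 -1.2188; 1.0000 -3.0000]
AᵀP(A−BK) = [1.7500 -4.6875; -4.6875 12.9844]
P' = Q + AᵀP(A−BK) = [5.0000 -0.1875; -0.1875 21.9844]
tr(P') = 26.9844


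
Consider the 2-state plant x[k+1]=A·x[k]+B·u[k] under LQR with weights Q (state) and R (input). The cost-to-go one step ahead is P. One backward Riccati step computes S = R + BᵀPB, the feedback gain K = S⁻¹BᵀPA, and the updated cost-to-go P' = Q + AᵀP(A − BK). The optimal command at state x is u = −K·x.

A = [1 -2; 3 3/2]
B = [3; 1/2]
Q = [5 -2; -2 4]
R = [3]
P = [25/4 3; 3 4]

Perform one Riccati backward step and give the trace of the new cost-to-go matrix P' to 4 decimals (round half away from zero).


BᵀP = [20.2500 11.0000]
S = R + BᵀPB = [3] + [66.2500] = [69.2500]
BᵀPA = [53.2500 -24.0000]
K = S⁻¹·BᵀPA = [0.7690 -0.3466]
A−BK = [-1.3069 -0.9603; 2.6155 1.6733]
AᵀP(A−BK) = [19.3032 10.4549; 10.4549 7.6823]
P' = Q + AᵀP(A−BK) = [24.3032 8.4549; 8.4549 11.6823]
tr(P') = 35.9856

35.9856


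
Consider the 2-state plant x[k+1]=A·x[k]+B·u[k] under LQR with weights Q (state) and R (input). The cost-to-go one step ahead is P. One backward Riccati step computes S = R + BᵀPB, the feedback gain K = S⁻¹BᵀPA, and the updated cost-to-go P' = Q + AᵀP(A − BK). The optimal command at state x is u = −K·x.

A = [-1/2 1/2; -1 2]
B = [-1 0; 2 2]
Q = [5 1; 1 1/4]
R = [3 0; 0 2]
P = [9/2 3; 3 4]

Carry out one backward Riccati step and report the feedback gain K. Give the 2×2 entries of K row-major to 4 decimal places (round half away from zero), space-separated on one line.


BᵀP = [1.5000 5.0000; 6.0000 8.0000]
S = R + BᵀPB = [3 0; 0 2] + [8.5000 10.0000; 10.0000 16.0000] = [11.5000 10.0000; 10.0000 18.0000]
BᵀPA = [-5.7500 10.7500; -11.0000 19.0000]
K = S⁻¹·BᵀPA = [0.0607 0.0327; -0.6449 1.0374]
A−BK = [-0.4393 0.5327; 0.1682 -0.1402]
AᵀP(A−BK) = [1.3808 -2.0257; -2.0257 3.0631]
P' = Q + AᵀP(A−BK) = [6.3808 -1.0257; -1.0257 3.3131]
tr(P') = 9.6939

0.0607 0.0327 -0.6449 1.0374


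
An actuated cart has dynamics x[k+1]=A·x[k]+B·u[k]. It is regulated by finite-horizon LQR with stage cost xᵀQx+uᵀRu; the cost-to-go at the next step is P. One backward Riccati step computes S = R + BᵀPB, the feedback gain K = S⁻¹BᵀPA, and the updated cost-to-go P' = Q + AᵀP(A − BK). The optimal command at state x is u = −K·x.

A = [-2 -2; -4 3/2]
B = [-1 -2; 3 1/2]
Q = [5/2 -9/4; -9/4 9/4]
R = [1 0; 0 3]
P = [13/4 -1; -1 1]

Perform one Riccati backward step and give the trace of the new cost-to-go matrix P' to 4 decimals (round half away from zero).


12.5883

BᵀP = [-6.2500 4.0000; -7.0000 2.5000]
S = R + BᵀPB = [1 0; 0 3] + [18.2500 14.5000; 14.5000 15.2500] = [19.2500 14.5000; 14.5000 18.2500]
BᵀPA = [-3.5000 18.5000; 4.0000 17.7500]
K = S⁻¹·BᵀPA = [-0.8640 0.5689; 0.9056 0.5206]
A−BK = [-1.0527 -0.3899; -1.8609 -0.4670]
AᵀP(A−BK) = [6.3536 1.9087; 1.9087 1.4847]
P' = Q + AᵀP(A−BK) = [8.8536 -0.3413; -0.3413 3.7347]
tr(P') = 12.5883


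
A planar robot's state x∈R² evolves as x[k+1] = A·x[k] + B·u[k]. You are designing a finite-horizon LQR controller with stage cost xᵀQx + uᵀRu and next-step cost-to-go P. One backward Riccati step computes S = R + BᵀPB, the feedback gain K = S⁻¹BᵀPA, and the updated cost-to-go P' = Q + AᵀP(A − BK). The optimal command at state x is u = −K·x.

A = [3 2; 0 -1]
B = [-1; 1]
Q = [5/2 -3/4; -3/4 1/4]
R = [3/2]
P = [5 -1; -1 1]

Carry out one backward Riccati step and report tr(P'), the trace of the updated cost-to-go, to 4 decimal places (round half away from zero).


18.0132

BᵀP = [-6.0000 2.0000]
S = R + BᵀPB = [3/2] + [8.0000] = [9.5000]
BᵀPA = [-18.0000 -14.0000]
K = S⁻¹·BᵀPA = [-1.8947 -1.4737]
A−BK = [1.1053 0.5263; 1.8947 0.4737]
AᵀP(A−BK) = [10.8947 6.4737; 6.4737 4.3684]
P' = Q + AᵀP(A−BK) = [13.3947 5.7237; 5.7237 4.6184]
tr(P') = 18.0132


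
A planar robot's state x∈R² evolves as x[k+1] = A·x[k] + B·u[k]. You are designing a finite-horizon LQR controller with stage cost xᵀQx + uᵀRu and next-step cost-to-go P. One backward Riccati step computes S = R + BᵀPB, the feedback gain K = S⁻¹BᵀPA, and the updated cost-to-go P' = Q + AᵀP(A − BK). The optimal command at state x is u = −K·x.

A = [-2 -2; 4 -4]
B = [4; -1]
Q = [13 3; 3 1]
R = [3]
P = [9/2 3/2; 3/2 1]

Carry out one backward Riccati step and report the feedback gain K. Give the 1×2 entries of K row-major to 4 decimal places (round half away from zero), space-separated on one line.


-0.2031 -0.8281

BᵀP = [16.5000 5.0000]
S = R + BᵀPB = [3] + [61.0000] = [64.0000]
BᵀPA = [-13.0000 -53.0000]
K = S⁻¹·BᵀPA = [-0.2031 -0.8281]
A−BK = [-1.1875 1.3125; 3.7969 -4.8281]
AᵀP(A−BK) = [7.3594 -8.7656; -8.7656 14.1094]
P' = Q + AᵀP(A−BK) = [20.3594 -5.7656; -5.7656 15.1094]
tr(P') = 35.4688


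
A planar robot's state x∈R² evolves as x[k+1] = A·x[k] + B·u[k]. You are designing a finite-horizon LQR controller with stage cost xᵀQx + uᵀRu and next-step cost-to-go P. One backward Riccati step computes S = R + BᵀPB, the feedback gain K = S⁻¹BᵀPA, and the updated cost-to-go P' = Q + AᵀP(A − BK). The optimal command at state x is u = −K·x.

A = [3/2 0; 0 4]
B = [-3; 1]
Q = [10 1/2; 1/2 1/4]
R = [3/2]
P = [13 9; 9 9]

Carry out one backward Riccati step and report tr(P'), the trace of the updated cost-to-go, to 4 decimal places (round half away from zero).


BᵀP = [-30.0000 -18.0000]
S = R + BᵀPB = [3/2] + [72.0000] = [73.5000]
BᵀPA = [-45.0000 -72.0000]
K = S⁻¹·BᵀPA = [-0.6122 -0.9796]
A−BK = [-0.3367 -2.9388; 0.6122 4.9796]
AᵀP(A−BK) = [1.6990 9.9184; 9.9184 73.4694]
P' = Q + AᵀP(A−BK) = [11.6990 10.4184; 10.4184 73.7194]
tr(P') = 85.4184

85.4184


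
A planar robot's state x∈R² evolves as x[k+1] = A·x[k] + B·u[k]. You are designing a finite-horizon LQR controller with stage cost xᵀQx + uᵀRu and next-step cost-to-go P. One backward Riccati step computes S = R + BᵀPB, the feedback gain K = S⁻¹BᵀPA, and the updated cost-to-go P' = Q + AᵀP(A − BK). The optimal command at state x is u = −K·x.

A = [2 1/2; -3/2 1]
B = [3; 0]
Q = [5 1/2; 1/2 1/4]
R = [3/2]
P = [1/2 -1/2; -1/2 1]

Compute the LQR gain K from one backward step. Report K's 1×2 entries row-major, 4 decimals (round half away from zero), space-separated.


0.8750 -0.1250

BᵀP = [1.5000 -1.5000]
S = R + BᵀPB = [3/2] + [4.5000] = [6.0000]
BᵀPA = [5.2500 -0.7500]
K = S⁻¹·BᵀPA = [0.8750 -0.1250]
A−BK = [-0.6250 0.8750; -1.5000 1.0000]
AᵀP(A−BK) = [2.6563 -0.9688; -0.9688 0.5313]
P' = Q + AᵀP(A−BK) = [7.6563 -0.4688; -0.4688 0.7813]
tr(P') = 8.4375


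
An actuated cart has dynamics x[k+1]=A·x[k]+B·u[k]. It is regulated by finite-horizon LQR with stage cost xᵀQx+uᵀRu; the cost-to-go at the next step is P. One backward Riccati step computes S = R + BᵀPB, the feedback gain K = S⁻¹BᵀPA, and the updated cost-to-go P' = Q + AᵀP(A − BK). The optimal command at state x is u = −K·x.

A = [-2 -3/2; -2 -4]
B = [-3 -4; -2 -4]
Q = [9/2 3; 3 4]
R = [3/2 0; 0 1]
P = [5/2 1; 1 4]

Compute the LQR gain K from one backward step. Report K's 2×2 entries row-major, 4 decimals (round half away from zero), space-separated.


BᵀP = [-9.5000 -11.0000; -14.0000 -20.0000]
S = R + BᵀPB = [3/2 0; 0 1] + [50.5000 82.0000; 82.0000 136.0000] = [52.0000 82.0000; 82.0000 137.0000]
BᵀPA = [41.0000 58.2500; 68.0000 101.0000]
K = S⁻¹·BᵀPA = [0.1025 -0.7544; 0.4350 1.1888]
A−BK = [0.0475 0.9919; -0.0550 -0.7538]
AᵀP(A−BK) = [0.2175 0.5944; 0.5944 5.5036]
P' = Q + AᵀP(A−BK) = [4.7175 3.5944; 3.5944 9.5036]
tr(P') = 14.2211

0.1025 -0.7544 0.4350 1.1888


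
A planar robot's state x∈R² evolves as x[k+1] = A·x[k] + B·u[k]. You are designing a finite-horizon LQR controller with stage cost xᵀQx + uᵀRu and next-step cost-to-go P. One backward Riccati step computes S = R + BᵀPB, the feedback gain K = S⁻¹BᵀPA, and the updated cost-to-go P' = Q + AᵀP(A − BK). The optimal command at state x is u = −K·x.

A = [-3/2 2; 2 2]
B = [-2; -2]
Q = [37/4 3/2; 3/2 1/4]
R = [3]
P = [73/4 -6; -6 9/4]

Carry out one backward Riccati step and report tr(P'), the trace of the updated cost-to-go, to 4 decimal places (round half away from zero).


BᵀP = [-24.5000 7.5000]
S = R + BᵀPB = [3] + [34.0000] = [37.0000]
BᵀPA = [51.7500 -34.0000]
K = S⁻¹·BᵀPA = [1.3986 -0.9189]
A−BK = [1.2973 0.1622; 4.7973 0.1622]
AᵀP(A−BK) = [13.6824 -4.1959; -4.1959 2.7568]
P' = Q + AᵀP(A−BK) = [22.9324 -2.6959; -2.6959 3.0068]
tr(P') = 25.9392

25.9392


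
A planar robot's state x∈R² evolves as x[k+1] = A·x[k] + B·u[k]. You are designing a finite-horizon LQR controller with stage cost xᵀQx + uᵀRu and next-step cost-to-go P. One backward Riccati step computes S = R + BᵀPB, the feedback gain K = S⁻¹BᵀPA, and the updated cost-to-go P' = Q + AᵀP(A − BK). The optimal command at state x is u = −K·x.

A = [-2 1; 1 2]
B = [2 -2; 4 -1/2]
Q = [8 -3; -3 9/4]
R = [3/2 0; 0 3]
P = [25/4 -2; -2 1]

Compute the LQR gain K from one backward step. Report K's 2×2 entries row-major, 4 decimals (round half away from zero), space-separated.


0.1166 0.3952 1.1361 -0.0389

BᵀP = [4.5000 0.0000; -11.5000 3.5000]
S = R + BᵀPB = [3/2 0; 0 3] + [9.0000 -9.0000; -9.0000 21.2500] = [10.5000 -9.0000; -9.0000 24.2500]
BᵀPA = [-9.0000 4.5000; 26.5000 -4.5000]
K = S⁻¹·BᵀPA = [0.1166 0.3952; 1.1361 -0.0389]
A−BK = [0.0389 0.1317; 1.1015 0.3996]
AᵀP(A−BK) = [4.9438 0.0875; 0.0875 0.2964]
P' = Q + AᵀP(A−BK) = [12.9438 -2.9125; -2.9125 2.5464]
tr(P') = 15.4903


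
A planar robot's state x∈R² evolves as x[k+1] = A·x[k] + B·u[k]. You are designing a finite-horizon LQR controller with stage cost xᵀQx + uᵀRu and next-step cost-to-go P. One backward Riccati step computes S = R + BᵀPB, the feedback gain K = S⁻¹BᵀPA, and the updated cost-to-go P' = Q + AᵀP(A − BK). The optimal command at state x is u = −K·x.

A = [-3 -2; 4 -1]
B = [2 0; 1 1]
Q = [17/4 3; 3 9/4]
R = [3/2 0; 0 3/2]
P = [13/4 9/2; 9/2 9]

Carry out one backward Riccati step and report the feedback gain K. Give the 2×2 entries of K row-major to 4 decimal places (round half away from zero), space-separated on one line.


BᵀP = [11.0000 18.0000; 4.5000 9.0000]
S = R + BᵀPB = [3/2 0; 0 3/2] + [40.0000 18.0000; 18.0000 9.0000] = [41.5000 18.0000; 18.0000 10.5000]
BᵀPA = [39.0000 -40.0000; 22.5000 -18.0000]
K = S⁻¹·BᵀPA = [0.0403 -0.8591; 2.0738 -0.2416]
A−BK = [-3.0805 -0.2819; 1.8859 0.1007]
AᵀP(A−BK) = [17.0185 -0.0604; -0.0604 1.2886]
P' = Q + AᵀP(A−BK) = [21.2685 2.9396; 2.9396 3.5386]
tr(P') = 24.8070

0.0403 -0.8591 2.0738 -0.2416


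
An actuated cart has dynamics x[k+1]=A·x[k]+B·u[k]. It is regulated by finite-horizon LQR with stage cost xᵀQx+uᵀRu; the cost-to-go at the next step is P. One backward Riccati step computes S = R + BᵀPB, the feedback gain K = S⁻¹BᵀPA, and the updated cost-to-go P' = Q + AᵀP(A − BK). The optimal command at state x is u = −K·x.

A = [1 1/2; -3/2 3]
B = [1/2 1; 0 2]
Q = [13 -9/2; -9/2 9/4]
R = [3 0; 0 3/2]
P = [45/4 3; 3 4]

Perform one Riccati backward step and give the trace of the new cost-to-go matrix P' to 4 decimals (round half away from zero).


BᵀP = [5.6250 1.5000; 17.2500 11.0000]
S = R + BᵀPB = [3 0; 0 3/2] + [2.8125 8.6250; 8.6250 39.2500] = [5.8125 8.6250; 8.6250 40.7500]
BᵀPA = [3.3750 7.3125; 0.7500 41.6250]
K = S⁻¹·BᵀPA = [0.8067 -0.3756; -0.1523 1.1010]
A−BK = [0.7490 -0.4132; -1.1953 0.7980]
AᵀP(A−BK) = [8.6417 -5.1829; -5.1829 4.7311]
P' = Q + AᵀP(A−BK) = [21.6417 -9.6829; -9.6829 6.9811]
tr(P') = 28.6228

28.6228


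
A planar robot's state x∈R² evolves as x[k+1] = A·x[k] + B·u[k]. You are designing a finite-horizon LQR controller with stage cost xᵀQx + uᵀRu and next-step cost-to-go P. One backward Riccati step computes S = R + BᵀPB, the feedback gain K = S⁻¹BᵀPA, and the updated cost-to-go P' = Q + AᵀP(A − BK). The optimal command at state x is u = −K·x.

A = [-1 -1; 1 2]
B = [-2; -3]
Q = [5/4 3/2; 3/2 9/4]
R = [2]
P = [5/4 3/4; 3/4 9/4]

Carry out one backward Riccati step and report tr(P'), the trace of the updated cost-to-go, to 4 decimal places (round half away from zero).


8.6034

BᵀP = [-4.7500 -8.2500]
S = R + BᵀPB = [2] + [34.2500] = [36.2500]
BᵀPA = [-3.5000 -11.7500]
K = S⁻¹·BᵀPA = [-0.0966 -0.3241]
A−BK = [-1.1931 -1.6483; 0.7103 1.0276]
AᵀP(A−BK) = [1.6621 2.3655; 2.3655 3.4414]
P' = Q + AᵀP(A−BK) = [2.9121 3.8655; 3.8655 5.6914]
tr(P') = 8.6034


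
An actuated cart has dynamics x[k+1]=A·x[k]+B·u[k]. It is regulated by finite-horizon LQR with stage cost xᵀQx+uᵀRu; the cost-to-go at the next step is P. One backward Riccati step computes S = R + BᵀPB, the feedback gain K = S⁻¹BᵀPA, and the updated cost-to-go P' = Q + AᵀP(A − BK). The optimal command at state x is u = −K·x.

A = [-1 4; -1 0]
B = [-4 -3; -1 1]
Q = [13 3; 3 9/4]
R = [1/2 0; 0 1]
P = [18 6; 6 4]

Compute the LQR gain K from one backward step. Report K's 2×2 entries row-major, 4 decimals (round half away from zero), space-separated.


BᵀP = [-78.0000 -28.0000; -48.0000 -14.0000]
S = R + BᵀPB = [1/2 0; 0 1] + [340.0000 206.0000; 206.0000 130.0000] = [340.5000 206.0000; 206.0000 131.0000]
BᵀPA = [106.0000 -312.0000; 62.0000 -192.0000]
K = S⁻¹·BᵀPA = [0.5135 -0.6084; -0.3342 -0.5089]
A−BK = [0.0514 0.0396; -0.1523 -0.0996]
AᵀP(A−BK) = [0.2899 0.0442; 0.0442 0.4646]
P' = Q + AᵀP(A−BK) = [13.2899 3.0442; 3.0442 2.7146]
tr(P') = 16.0046

0.5135 -0.6084 -0.3342 -0.5089


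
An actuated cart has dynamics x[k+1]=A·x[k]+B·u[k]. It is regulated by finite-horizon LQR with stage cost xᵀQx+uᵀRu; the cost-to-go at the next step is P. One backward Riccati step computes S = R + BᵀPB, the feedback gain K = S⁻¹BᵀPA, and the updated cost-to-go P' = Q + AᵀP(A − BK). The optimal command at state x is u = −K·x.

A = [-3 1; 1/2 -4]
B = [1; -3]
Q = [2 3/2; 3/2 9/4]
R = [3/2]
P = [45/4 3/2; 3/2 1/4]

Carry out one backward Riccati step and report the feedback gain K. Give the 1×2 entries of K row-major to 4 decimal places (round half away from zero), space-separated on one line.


-3.3125 0.6250

BᵀP = [6.7500 0.7500]
S = R + BᵀPB = [3/2] + [4.5000] = [6.0000]
BᵀPA = [-19.8750 3.7500]
K = S⁻¹·BᵀPA = [-3.3125 0.6250]
A−BK = [0.3125 0.3750; -9.4375 -2.1250]
AᵀP(A−BK) = [30.9766 -3.0781; -3.0781 0.9063]
P' = Q + AᵀP(A−BK) = [32.9766 -1.5781; -1.5781 3.1563]
tr(P') = 36.1328


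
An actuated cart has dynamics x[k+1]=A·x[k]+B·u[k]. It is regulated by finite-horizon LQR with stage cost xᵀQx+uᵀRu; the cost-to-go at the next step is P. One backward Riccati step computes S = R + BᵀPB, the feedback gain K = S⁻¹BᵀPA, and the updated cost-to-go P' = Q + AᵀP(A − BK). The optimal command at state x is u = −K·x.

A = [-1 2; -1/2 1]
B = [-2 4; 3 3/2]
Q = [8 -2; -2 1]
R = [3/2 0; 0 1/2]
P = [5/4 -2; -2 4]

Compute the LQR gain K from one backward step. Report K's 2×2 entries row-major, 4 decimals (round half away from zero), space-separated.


-0.0273 0.0546 -0.2314 0.4628

BᵀP = [-8.5000 16.0000; 2.0000 -2.0000]
S = R + BᵀPB = [3/2 0; 0 1/2] + [65.0000 -10.0000; -10.0000 5.0000] = [66.5000 -10.0000; -10.0000 5.5000]
BᵀPA = [0.5000 -1.0000; -1.0000 2.0000]
K = S⁻¹·BᵀPA = [-0.0273 0.0546; -0.2314 0.4628]
A−BK = [-0.1289 0.2578; -0.0710 0.1421]
AᵀP(A−BK) = [0.0322 -0.0644; -0.0644 0.1289]
P' = Q + AᵀP(A−BK) = [8.0322 -2.0644; -2.0644 1.1289]
tr(P') = 9.1611


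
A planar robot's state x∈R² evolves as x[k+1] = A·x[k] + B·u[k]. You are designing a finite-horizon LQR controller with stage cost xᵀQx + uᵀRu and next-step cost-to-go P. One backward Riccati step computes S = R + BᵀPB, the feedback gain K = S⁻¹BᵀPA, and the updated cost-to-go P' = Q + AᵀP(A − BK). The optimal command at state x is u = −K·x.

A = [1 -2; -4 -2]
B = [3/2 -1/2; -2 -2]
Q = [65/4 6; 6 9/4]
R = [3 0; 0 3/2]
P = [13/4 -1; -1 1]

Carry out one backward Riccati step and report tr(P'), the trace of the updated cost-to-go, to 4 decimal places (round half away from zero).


BᵀP = [6.8750 -3.5000; 0.3750 -1.5000]
S = R + BᵀPB = [3 0; 0 3/2] + [17.3125 3.5625; 3.5625 2.8125] = [20.3125 3.5625; 3.5625 4.3125]
BᵀPA = [20.8750 -6.7500; 6.3750 2.2500]
K = S⁻¹·BᵀPA = [0.8986 -0.4956; 0.7359 0.9312]
A−BK = [0.0200 -0.7910; -0.7309 -1.1289]
AᵀP(A−BK) = [3.7997 -0.0901; -0.0901 3.5594]
P' = Q + AᵀP(A−BK) = [20.0497 5.9099; 5.9099 5.8094]
tr(P') = 25.8592

25.8592


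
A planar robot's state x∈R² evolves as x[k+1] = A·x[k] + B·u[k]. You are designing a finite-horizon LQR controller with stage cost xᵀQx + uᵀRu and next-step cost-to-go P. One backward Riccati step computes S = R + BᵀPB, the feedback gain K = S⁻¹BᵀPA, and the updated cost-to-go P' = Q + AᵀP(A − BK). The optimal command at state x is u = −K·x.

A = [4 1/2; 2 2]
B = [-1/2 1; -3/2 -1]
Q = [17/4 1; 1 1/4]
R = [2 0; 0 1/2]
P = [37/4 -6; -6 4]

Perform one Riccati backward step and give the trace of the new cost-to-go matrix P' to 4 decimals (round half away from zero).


7.5243

BᵀP = [4.3750 -3.0000; 15.2500 -10.0000]
S = R + BᵀPB = [2 0; 0 1/2] + [2.3125 7.3750; 7.3750 25.2500] = [4.3125 7.3750; 7.3750 25.7500]
BᵀPA = [11.5000 -3.8125; 41.0000 -12.3750]
K = S⁻¹·BᵀPA = [-0.1103 -0.1219; 1.6238 -0.4457]
A−BK = [2.3210 0.8847; 3.4584 1.3715]
AᵀP(A−BK) = [2.6917 0.1743; 0.1743 0.3326]
P' = Q + AᵀP(A−BK) = [6.9417 1.1743; 1.1743 0.5826]
tr(P') = 7.5243


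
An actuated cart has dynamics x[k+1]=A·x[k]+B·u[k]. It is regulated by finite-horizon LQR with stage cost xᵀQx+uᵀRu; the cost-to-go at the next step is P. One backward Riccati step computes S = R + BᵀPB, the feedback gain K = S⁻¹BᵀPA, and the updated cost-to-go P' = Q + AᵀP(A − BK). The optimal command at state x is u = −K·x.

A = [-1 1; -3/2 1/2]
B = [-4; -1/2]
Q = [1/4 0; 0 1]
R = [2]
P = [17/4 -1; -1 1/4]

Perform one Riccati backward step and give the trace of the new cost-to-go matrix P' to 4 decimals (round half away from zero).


1.4359

BᵀP = [-16.5000 3.8750]
S = R + BᵀPB = [2] + [64.0625] = [66.0625]
BᵀPA = [10.6875 -14.5625]
K = S⁻¹·BᵀPA = [0.1618 -0.2204]
A−BK = [-0.3529 0.1183; -1.4191 0.3898]
AᵀP(A−BK) = [0.0835 -0.0816; -0.0816 0.1024]
P' = Q + AᵀP(A−BK) = [0.3335 -0.0816; -0.0816 1.1024]
tr(P') = 1.4359


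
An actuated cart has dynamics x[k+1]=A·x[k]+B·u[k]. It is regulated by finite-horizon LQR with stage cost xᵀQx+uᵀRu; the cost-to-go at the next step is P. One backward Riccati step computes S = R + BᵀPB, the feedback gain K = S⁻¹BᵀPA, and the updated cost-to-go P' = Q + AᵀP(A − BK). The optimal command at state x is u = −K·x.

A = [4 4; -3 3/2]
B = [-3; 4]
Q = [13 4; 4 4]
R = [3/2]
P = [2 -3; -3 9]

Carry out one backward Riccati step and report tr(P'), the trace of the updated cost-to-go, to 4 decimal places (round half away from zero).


36.2150

BᵀP = [-18.0000 45.0000]
S = R + BᵀPB = [3/2] + [234.0000] = [235.5000]
BᵀPA = [-207.0000 -4.5000]
K = S⁻¹·BᵀPA = [-0.8790 -0.0191]
A−BK = [1.3631 3.9427; 0.5159 1.5764]
AᵀP(A−BK) = [3.0510 5.5446; 5.5446 16.1640]
P' = Q + AᵀP(A−BK) = [16.0510 9.5446; 9.5446 20.1640]
tr(P') = 36.2150
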